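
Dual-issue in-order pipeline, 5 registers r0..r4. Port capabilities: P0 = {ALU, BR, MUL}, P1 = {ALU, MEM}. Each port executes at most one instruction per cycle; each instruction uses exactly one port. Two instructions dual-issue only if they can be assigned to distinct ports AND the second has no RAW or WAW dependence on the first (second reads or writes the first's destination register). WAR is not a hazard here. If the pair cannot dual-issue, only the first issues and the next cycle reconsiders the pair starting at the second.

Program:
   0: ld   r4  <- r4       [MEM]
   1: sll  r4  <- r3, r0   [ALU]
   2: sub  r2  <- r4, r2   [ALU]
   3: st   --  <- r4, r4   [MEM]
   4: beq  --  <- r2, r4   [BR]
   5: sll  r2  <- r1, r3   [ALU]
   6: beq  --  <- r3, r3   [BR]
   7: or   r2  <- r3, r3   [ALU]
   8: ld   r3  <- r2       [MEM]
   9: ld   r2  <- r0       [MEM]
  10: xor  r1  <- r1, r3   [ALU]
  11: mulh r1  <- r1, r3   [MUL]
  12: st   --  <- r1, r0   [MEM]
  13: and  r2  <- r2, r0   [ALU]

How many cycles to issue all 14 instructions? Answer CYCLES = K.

0. ld.MEM @i0  | WAW r4
1. sll.ALU @i1  | RAW r4
2. sub.ALU+st.MEM @i2+i3  | 2-wide
3. beq.BR+sll.ALU @i4+i5  | 2-wide
4. beq.BR+or.ALU @i6+i7  | 2-wide
5. ld.MEM @i8  | no-port MEM/MEM
6. ld.MEM+xor.ALU @i9+i10  | 2-wide
7. mulh.MUL @i11  | RAW r1
8. st.MEM+and.ALU @i12+i13  | 2-wide

CYCLES = 9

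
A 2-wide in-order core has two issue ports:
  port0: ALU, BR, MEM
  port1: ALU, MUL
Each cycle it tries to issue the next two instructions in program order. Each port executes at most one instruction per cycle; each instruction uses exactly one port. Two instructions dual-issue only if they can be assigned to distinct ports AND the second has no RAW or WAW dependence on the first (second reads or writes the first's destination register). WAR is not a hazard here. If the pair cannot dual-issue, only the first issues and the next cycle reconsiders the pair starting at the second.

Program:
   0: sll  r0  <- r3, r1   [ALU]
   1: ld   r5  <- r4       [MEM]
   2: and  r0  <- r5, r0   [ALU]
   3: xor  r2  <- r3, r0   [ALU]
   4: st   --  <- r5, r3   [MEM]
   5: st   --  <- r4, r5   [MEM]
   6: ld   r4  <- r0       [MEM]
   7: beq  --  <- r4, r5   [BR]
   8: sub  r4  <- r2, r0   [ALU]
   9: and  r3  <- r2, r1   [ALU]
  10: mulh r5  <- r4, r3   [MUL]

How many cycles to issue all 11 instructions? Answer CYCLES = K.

#0 head=0: sll.ALU+ld.MEM i0&i1 2-wide
#1 head=2: and.ALU i2 RAW r0
#2 head=3: xor.ALU+st.MEM i3&i4 2-wide
#3 head=5: st.MEM i5 no-port MEM/MEM
#4 head=6: ld.MEM i6 no-port MEM/BR
#5 head=7: beq.BR+sub.ALU i7&i8 2-wide
#6 head=9: and.ALU i9 RAW r3
#7 head=10: mulh.MUL i10 tail

CYCLES = 8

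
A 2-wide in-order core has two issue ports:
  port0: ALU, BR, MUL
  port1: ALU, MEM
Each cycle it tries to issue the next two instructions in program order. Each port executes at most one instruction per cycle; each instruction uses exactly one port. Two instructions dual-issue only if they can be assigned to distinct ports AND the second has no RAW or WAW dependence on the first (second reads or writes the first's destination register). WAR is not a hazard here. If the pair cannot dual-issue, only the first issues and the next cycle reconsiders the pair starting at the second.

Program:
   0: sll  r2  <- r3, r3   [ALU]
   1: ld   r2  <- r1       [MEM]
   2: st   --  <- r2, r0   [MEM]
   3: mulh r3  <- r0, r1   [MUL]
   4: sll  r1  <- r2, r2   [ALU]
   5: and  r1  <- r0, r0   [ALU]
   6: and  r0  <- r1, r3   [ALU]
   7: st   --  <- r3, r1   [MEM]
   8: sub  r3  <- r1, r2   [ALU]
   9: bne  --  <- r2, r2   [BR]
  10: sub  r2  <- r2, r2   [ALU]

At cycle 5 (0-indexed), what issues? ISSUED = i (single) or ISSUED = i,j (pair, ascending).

[0] i0  sll  -- WAW r2
[1] i1  ld  -- no-port MEM/MEM
[2] i2&i3  st+mulh  -- pair
[3] i4  sll  -- WAW r1
[4] i5  and  -- RAW r1
[5] i6&i7  and+st  -- pair
[6] i8&i9  sub+bne  -- pair
[7] i10  sub  -- tail

ISSUED = 6,7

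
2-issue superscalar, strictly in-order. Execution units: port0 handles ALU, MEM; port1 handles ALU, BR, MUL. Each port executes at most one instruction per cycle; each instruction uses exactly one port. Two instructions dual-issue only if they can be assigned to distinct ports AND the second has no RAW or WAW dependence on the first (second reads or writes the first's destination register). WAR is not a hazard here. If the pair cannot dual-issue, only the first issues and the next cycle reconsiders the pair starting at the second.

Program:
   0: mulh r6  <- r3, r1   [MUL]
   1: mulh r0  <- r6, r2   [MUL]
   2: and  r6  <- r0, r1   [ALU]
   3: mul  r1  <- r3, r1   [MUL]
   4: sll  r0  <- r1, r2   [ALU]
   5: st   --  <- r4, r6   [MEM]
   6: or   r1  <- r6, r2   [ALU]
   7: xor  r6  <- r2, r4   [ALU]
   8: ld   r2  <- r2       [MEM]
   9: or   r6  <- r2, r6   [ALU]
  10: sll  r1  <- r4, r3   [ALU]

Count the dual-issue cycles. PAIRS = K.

c0: i0 mulh.MUL  no-port MUL/MUL
c1: i1 mulh.MUL  RAW r0
c2: i2&i3 and.ALU/mul.MUL  2-wide
c3: i4&i5 sll.ALU/st.MEM  2-wide
c4: i6&i7 or.ALU/xor.ALU  2-wide
c5: i8 ld.MEM  RAW r2
c6: i9&i10 or.ALU/sll.ALU  2-wide

PAIRS = 4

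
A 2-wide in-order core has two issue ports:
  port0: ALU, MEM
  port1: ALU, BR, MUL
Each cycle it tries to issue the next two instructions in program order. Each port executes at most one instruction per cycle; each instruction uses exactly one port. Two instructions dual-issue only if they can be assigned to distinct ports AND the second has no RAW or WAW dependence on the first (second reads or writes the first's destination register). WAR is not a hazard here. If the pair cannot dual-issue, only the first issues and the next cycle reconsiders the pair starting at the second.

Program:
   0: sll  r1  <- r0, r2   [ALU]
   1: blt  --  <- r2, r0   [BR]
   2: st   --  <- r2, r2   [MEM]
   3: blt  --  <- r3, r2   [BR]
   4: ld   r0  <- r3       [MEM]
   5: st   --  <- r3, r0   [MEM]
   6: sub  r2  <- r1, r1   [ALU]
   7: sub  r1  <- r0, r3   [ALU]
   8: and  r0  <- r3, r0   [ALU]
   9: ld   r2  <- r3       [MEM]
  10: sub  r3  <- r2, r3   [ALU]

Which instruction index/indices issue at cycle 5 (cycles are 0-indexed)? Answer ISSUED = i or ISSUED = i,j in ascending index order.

t=0 i0/i1:sll.ALU;blt.BR ; 2-wide
t=1 i2/i3:st.MEM;blt.BR ; 2-wide
t=2 i4:ld.MEM ; no-port MEM/MEM
t=3 i5/i6:st.MEM;sub.ALU ; 2-wide
t=4 i7/i8:sub.ALU;and.ALU ; 2-wide
t=5 i9:ld.MEM ; RAW r2
t=6 i10:sub.ALU ; tail

ISSUED = 9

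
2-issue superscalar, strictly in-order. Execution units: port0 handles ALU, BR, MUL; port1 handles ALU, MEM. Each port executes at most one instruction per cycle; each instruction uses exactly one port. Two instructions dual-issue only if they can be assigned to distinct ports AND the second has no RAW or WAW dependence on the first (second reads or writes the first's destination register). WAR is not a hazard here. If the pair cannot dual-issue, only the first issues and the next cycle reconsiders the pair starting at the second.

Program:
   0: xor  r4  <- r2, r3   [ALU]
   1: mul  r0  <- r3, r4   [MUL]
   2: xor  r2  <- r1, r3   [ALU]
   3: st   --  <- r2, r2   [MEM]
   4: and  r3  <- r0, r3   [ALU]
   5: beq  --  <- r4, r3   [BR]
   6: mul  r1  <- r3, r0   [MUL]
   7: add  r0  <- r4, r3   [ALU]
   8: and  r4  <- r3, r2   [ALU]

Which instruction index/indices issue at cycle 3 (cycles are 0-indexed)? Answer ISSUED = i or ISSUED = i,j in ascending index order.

0. xor.ALU @i0  | RAW r4
1. mul.MUL;xor.ALU @i1&i2  | dual
2. st.MEM;and.ALU @i3&i4  | dual
3. beq.BR @i5  | no-port BR/MUL
4. mul.MUL;add.ALU @i6&i7  | dual
5. and.ALU @i8  | tail

ISSUED = 5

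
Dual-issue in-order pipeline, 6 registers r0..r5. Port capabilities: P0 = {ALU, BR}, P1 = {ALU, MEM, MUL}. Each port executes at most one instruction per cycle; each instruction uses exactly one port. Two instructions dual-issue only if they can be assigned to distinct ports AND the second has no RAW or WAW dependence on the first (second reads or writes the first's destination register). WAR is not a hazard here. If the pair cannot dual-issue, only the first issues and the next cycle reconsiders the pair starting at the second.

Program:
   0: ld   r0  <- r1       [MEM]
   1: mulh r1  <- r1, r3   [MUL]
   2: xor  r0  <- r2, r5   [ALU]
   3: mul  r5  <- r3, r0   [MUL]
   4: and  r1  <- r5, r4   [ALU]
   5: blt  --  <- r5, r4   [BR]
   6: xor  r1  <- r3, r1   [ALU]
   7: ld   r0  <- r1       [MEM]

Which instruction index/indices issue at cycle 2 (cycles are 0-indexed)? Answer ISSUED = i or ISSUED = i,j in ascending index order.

ISSUED = 3

#0 head=0: ld i0 no-port MEM/MUL
#1 head=1: mulh;xor i1&i2 dual
#2 head=3: mul i3 RAW r5
#3 head=4: and;blt i4&i5 dual
#4 head=6: xor i6 RAW r1
#5 head=7: ld i7 tail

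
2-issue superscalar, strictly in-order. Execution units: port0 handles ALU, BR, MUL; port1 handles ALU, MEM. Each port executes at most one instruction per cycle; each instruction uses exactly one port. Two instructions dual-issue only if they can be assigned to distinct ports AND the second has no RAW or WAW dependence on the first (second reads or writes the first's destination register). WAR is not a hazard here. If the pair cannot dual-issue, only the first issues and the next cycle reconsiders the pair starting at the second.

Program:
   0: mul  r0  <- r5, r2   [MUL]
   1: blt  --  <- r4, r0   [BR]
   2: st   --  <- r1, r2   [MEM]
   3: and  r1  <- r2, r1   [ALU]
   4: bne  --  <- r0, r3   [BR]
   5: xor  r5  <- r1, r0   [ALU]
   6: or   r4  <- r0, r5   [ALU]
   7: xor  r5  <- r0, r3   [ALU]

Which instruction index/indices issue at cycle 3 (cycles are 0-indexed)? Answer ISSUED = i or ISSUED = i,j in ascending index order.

ISSUED = 5

c0: i0 mul.MUL  no-port MUL/BR
c1: i1+i2 blt.BR+st.MEM  2-wide
c2: i3+i4 and.ALU+bne.BR  2-wide
c3: i5 xor.ALU  RAW r5
c4: i6+i7 or.ALU+xor.ALU  2-wide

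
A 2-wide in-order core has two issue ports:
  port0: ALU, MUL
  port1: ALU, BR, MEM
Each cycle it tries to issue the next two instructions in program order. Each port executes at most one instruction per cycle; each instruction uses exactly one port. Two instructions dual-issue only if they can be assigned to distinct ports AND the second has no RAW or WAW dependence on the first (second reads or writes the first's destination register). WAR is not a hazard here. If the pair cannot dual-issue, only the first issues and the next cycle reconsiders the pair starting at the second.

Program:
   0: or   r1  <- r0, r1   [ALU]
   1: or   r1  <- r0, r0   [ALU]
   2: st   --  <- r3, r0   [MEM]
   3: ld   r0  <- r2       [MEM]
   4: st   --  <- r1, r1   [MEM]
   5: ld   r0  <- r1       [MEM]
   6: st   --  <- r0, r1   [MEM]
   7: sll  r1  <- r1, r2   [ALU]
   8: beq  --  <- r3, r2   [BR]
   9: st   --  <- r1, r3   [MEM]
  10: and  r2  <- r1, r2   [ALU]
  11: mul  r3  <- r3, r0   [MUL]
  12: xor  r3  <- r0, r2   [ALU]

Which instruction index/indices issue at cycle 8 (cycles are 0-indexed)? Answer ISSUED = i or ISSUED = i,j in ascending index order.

ISSUED = 11

c0: i0 or  WAW r1
c1: i1+i2 or st  pair
c2: i3 ld  no-port MEM/MEM
c3: i4 st  no-port MEM/MEM
c4: i5 ld  no-port MEM/MEM
c5: i6+i7 st sll  pair
c6: i8 beq  no-port BR/MEM
c7: i9+i10 st and  pair
c8: i11 mul  WAW r3
c9: i12 xor  tail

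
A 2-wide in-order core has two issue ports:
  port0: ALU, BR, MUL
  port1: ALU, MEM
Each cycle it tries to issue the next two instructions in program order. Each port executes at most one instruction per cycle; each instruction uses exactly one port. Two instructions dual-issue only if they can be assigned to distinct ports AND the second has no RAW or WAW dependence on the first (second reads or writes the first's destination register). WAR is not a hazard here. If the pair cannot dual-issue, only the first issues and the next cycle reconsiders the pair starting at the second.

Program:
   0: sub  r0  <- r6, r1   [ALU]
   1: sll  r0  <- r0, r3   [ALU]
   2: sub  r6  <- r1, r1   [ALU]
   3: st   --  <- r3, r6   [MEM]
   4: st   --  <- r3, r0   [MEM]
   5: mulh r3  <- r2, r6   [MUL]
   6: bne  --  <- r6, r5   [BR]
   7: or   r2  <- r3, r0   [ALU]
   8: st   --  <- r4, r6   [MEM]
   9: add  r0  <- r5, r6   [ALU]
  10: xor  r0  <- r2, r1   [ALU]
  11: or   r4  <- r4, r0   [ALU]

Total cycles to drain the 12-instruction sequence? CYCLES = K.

CYCLES = 8

c0: i0 sub.ALU  RAW+WAW r0
c1: i1&i2 sll.ALU;sub.ALU  2-wide
c2: i3 st.MEM  no-port MEM/MEM
c3: i4&i5 st.MEM;mulh.MUL  2-wide
c4: i6&i7 bne.BR;or.ALU  2-wide
c5: i8&i9 st.MEM;add.ALU  2-wide
c6: i10 xor.ALU  RAW r0
c7: i11 or.ALU  tail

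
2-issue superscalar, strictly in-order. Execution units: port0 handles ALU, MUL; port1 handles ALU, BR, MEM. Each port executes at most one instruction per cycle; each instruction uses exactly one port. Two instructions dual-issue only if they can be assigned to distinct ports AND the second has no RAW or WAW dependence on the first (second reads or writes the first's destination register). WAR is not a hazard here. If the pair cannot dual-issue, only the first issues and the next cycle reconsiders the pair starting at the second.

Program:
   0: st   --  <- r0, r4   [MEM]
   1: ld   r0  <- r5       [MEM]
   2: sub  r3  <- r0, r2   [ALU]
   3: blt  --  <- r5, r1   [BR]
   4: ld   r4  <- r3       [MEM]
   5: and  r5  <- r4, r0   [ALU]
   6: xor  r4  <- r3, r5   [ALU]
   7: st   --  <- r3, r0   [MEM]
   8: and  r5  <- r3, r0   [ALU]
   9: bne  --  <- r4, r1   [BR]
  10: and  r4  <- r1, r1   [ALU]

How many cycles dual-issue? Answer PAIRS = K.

0. st.MEM @i0  | no-port MEM/MEM
1. ld.MEM @i1  | RAW r0
2. sub.ALU;blt.BR @i2+i3  | pair
3. ld.MEM @i4  | RAW r4
4. and.ALU @i5  | RAW r5
5. xor.ALU;st.MEM @i6+i7  | pair
6. and.ALU;bne.BR @i8+i9  | pair
7. and.ALU @i10  | tail

PAIRS = 3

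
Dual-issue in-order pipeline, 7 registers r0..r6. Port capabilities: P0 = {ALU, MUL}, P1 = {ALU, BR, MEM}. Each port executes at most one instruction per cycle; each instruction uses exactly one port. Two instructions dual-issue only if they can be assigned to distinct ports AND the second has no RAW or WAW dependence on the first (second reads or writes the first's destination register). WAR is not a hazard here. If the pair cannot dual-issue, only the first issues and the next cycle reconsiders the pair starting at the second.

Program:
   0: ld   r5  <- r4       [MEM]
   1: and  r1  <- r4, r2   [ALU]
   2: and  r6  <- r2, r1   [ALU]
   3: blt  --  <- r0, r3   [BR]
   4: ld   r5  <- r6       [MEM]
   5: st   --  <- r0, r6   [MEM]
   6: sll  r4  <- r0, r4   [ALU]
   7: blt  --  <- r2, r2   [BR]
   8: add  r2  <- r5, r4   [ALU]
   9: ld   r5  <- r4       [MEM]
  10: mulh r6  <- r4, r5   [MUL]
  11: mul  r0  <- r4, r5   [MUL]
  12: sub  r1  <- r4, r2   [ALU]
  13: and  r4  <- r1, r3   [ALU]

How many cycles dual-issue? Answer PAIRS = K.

c0: i0+i1 ld/and  dual
c1: i2+i3 and/blt  dual
c2: i4 ld  no-port MEM/MEM
c3: i5+i6 st/sll  dual
c4: i7+i8 blt/add  dual
c5: i9 ld  RAW r5
c6: i10 mulh  no-port MUL/MUL
c7: i11+i12 mul/sub  dual
c8: i13 and  tail

PAIRS = 5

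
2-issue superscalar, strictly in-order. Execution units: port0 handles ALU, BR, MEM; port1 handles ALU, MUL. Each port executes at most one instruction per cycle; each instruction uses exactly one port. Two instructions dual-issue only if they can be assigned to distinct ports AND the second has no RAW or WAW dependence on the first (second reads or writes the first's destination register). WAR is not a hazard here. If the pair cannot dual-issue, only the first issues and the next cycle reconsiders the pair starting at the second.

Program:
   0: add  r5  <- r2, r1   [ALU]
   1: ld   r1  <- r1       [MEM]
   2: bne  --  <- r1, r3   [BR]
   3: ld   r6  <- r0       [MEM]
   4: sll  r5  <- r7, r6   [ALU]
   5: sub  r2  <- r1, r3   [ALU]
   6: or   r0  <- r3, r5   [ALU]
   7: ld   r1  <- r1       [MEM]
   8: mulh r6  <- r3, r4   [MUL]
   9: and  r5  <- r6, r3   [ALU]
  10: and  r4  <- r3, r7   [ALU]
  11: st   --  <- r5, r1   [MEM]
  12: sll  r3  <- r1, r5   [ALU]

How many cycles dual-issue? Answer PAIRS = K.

PAIRS = 5

c0: i0+i1 add+ld  dual
c1: i2 bne  no-port BR/MEM
c2: i3 ld  RAW r6
c3: i4+i5 sll+sub  dual
c4: i6+i7 or+ld  dual
c5: i8 mulh  RAW r6
c6: i9+i10 and+and  dual
c7: i11+i12 st+sll  dual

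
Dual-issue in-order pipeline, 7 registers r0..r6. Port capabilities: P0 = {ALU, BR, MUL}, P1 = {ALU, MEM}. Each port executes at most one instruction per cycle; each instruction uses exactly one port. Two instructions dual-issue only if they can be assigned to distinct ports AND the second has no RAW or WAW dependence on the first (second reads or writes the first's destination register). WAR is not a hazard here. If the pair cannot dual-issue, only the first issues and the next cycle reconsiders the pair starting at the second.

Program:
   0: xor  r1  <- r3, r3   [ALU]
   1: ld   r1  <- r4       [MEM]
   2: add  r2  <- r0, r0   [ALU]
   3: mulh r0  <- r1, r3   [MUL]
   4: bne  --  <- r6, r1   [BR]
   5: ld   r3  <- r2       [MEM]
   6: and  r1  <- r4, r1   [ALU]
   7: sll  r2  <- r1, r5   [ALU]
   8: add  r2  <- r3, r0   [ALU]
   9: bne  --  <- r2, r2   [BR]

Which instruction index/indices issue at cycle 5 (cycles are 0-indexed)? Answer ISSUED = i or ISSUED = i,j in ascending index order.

ISSUED = 7

  cy0 -> i0 (xor) WAW r1
  cy1 -> i1&i2 (ld/add) pair
  cy2 -> i3 (mulh) no-port MUL/BR
  cy3 -> i4&i5 (bne/ld) pair
  cy4 -> i6 (and) RAW r1
  cy5 -> i7 (sll) WAW r2
  cy6 -> i8 (add) RAW r2
  cy7 -> i9 (bne) tail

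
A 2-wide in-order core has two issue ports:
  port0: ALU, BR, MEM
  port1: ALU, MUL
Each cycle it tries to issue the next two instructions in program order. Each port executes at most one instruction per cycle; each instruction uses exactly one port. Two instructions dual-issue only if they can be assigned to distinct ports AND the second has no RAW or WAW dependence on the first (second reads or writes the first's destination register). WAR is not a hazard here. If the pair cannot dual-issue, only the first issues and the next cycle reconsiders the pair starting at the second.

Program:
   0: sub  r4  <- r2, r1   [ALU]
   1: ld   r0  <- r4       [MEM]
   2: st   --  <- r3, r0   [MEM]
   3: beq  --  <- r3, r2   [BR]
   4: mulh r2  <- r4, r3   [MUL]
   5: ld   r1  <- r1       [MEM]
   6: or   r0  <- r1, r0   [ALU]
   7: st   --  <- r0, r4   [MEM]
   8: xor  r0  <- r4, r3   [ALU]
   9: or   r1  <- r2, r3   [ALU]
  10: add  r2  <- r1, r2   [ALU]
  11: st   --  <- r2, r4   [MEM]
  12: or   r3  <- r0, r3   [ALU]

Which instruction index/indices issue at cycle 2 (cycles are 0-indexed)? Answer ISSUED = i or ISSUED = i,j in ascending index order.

ISSUED = 2

[0] i0  sub  -- RAW r4
[1] i1  ld  -- no-port MEM/MEM
[2] i2  st  -- no-port MEM/BR
[3] i3,i4  beq mulh  -- dual
[4] i5  ld  -- RAW r1
[5] i6  or  -- RAW r0
[6] i7,i8  st xor  -- dual
[7] i9  or  -- RAW r1
[8] i10  add  -- RAW r2
[9] i11,i12  st or  -- dual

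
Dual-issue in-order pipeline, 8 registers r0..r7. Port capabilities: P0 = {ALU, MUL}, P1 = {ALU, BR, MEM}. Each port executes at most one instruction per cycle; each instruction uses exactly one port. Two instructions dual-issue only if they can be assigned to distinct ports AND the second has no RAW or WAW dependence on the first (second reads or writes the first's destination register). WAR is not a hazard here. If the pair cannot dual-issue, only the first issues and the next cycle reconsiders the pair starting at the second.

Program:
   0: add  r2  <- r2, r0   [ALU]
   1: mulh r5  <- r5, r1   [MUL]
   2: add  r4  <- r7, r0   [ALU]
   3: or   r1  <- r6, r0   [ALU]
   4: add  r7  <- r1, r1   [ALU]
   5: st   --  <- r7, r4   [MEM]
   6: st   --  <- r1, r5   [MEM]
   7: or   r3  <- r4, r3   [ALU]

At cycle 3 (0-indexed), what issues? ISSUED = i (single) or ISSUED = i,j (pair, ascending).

ISSUED = 5

#0 head=0: add mulh i0,i1 dual
#1 head=2: add or i2,i3 dual
#2 head=4: add i4 RAW r7
#3 head=5: st i5 no-port MEM/MEM
#4 head=6: st or i6,i7 dual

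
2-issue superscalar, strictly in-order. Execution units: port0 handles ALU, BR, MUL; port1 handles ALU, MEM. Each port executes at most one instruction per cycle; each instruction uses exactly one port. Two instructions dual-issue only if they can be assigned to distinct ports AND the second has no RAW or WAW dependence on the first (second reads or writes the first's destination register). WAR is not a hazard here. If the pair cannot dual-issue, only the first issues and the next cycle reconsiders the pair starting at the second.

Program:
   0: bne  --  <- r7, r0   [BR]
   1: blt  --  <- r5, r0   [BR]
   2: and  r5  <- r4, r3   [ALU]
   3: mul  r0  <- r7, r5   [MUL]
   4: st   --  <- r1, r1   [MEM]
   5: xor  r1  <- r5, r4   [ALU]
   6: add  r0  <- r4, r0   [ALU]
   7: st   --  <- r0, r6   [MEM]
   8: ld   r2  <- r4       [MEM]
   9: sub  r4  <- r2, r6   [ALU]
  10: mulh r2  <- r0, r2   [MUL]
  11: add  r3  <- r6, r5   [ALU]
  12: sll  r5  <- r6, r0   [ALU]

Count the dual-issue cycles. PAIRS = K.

PAIRS = 5

[0] i0  bne.BR  -- no-port BR/BR
[1] i1&i2  blt.BR;and.ALU  -- pair
[2] i3&i4  mul.MUL;st.MEM  -- pair
[3] i5&i6  xor.ALU;add.ALU  -- pair
[4] i7  st.MEM  -- no-port MEM/MEM
[5] i8  ld.MEM  -- RAW r2
[6] i9&i10  sub.ALU;mulh.MUL  -- pair
[7] i11&i12  add.ALU;sll.ALU  -- pair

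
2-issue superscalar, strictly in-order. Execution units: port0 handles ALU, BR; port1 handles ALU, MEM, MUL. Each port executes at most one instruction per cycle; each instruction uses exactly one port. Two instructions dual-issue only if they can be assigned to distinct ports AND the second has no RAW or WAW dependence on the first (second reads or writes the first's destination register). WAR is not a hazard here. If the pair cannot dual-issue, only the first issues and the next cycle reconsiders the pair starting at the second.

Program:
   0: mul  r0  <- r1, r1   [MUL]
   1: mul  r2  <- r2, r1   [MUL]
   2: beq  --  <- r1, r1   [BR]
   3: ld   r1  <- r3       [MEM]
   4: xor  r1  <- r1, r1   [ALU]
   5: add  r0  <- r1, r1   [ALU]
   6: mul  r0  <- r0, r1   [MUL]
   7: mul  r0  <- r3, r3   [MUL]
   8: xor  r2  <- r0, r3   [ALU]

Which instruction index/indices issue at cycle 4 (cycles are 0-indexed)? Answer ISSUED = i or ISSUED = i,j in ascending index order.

ISSUED = 5

  cy0 -> i0 (mul.MUL) no-port MUL/MUL
  cy1 -> i1&i2 (mul.MUL;beq.BR) pair
  cy2 -> i3 (ld.MEM) RAW+WAW r1
  cy3 -> i4 (xor.ALU) RAW r1
  cy4 -> i5 (add.ALU) RAW+WAW r0
  cy5 -> i6 (mul.MUL) no-port MUL/MUL
  cy6 -> i7 (mul.MUL) RAW r0
  cy7 -> i8 (xor.ALU) tail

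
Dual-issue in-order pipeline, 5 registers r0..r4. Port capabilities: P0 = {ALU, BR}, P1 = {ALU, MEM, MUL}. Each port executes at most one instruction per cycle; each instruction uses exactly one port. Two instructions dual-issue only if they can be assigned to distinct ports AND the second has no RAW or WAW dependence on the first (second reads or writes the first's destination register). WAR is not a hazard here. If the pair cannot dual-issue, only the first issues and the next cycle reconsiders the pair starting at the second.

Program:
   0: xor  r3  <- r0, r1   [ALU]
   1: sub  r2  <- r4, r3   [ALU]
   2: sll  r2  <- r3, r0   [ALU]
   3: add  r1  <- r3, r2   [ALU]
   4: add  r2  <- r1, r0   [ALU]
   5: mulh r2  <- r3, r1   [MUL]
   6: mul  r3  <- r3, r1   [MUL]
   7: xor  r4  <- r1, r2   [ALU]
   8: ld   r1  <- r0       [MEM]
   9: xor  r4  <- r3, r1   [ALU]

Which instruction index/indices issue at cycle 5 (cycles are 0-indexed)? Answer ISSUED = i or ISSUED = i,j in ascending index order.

0. xor.ALU @i0  | RAW r3
1. sub.ALU @i1  | WAW r2
2. sll.ALU @i2  | RAW r2
3. add.ALU @i3  | RAW r1
4. add.ALU @i4  | WAW r2
5. mulh.MUL @i5  | no-port MUL/MUL
6. mul.MUL xor.ALU @i6+i7  | dual
7. ld.MEM @i8  | RAW r1
8. xor.ALU @i9  | tail

ISSUED = 5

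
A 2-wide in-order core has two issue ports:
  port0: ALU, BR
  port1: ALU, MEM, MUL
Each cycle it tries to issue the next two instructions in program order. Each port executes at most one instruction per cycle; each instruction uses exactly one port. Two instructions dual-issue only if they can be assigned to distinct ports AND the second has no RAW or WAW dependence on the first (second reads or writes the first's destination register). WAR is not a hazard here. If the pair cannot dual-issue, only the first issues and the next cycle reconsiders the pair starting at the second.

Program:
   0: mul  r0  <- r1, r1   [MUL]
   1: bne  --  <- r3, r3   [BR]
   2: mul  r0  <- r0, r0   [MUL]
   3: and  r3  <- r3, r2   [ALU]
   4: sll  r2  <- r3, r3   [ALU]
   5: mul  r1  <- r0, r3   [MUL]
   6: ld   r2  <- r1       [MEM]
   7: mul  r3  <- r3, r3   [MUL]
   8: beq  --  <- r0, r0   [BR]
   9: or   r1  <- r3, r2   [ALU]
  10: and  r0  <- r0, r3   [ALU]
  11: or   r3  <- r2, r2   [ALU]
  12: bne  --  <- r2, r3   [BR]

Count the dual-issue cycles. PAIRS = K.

PAIRS = 5

[0] i0+i1  mul.MUL bne.BR  -- dual
[1] i2+i3  mul.MUL and.ALU  -- dual
[2] i4+i5  sll.ALU mul.MUL  -- dual
[3] i6  ld.MEM  -- no-port MEM/MUL
[4] i7+i8  mul.MUL beq.BR  -- dual
[5] i9+i10  or.ALU and.ALU  -- dual
[6] i11  or.ALU  -- RAW r3
[7] i12  bne.BR  -- tail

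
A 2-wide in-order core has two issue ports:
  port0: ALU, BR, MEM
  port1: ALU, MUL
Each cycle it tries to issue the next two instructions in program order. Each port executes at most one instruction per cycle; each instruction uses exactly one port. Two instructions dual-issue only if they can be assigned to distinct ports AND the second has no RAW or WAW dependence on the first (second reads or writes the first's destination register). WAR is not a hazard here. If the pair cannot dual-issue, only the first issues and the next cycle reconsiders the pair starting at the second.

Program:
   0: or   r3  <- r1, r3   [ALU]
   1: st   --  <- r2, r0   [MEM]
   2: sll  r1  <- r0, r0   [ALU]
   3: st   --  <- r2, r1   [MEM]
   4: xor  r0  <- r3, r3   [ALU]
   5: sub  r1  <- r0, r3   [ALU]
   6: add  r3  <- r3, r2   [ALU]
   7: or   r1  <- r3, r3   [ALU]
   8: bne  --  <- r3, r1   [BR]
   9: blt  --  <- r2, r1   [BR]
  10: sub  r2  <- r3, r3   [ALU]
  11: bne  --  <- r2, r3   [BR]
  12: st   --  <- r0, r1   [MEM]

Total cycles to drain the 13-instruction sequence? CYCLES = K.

#0 head=0: or;st i0,i1 dual
#1 head=2: sll i2 RAW r1
#2 head=3: st;xor i3,i4 dual
#3 head=5: sub;add i5,i6 dual
#4 head=7: or i7 RAW r1
#5 head=8: bne i8 no-port BR/BR
#6 head=9: blt;sub i9,i10 dual
#7 head=11: bne i11 no-port BR/MEM
#8 head=12: st i12 tail

CYCLES = 9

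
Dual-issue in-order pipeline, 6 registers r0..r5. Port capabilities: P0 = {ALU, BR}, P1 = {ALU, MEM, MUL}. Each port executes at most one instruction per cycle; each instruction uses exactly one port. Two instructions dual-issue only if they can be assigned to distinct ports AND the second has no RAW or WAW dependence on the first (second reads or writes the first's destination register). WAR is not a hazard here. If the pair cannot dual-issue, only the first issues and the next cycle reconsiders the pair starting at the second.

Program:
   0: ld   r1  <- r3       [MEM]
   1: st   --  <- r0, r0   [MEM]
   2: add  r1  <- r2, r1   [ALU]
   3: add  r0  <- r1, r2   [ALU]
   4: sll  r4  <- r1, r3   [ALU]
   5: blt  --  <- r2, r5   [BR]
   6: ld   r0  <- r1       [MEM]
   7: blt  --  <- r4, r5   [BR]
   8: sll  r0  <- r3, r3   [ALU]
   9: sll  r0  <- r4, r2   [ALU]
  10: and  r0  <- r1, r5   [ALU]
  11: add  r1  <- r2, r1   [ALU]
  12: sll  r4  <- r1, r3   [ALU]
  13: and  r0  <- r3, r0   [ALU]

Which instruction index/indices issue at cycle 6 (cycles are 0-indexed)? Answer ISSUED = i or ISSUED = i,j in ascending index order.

c0: i0 ld.MEM  no-port MEM/MEM
c1: i1/i2 st.MEM+add.ALU  pair
c2: i3/i4 add.ALU+sll.ALU  pair
c3: i5/i6 blt.BR+ld.MEM  pair
c4: i7/i8 blt.BR+sll.ALU  pair
c5: i9 sll.ALU  WAW r0
c6: i10/i11 and.ALU+add.ALU  pair
c7: i12/i13 sll.ALU+and.ALU  pair

ISSUED = 10,11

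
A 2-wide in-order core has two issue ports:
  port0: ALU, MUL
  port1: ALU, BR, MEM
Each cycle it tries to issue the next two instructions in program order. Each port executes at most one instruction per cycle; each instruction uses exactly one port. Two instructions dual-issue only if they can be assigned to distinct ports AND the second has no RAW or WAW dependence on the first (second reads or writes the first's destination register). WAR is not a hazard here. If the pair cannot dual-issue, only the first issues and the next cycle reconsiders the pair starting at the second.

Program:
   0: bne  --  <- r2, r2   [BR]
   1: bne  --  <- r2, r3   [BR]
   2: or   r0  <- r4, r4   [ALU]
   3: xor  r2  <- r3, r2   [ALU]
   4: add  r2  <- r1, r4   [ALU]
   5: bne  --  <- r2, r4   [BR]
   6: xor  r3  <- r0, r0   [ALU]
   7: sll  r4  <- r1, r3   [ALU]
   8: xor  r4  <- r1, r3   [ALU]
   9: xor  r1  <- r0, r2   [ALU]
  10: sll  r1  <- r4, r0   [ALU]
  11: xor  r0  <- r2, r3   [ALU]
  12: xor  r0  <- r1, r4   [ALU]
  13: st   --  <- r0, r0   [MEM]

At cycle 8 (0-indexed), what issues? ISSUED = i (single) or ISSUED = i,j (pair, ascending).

[0] i0  bne  -- no-port BR/BR
[1] i1+i2  bne/or  -- pair
[2] i3  xor  -- WAW r2
[3] i4  add  -- RAW r2
[4] i5+i6  bne/xor  -- pair
[5] i7  sll  -- WAW r4
[6] i8+i9  xor/xor  -- pair
[7] i10+i11  sll/xor  -- pair
[8] i12  xor  -- RAW r0
[9] i13  st  -- tail

ISSUED = 12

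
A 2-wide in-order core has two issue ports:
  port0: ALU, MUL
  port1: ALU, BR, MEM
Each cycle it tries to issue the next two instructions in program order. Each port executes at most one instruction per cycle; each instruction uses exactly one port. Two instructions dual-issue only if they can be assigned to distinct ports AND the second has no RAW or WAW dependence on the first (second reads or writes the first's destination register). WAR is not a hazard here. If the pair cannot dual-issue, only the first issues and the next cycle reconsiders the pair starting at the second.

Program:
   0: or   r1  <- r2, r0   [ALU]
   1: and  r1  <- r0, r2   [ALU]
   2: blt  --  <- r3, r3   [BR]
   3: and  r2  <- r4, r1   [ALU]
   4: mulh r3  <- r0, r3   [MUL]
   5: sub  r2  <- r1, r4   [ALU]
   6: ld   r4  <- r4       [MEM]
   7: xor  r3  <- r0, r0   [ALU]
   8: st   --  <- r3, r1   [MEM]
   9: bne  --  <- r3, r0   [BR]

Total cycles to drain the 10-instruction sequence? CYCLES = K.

t=0 i0:or.ALU ; WAW r1
t=1 i1+i2:and.ALU+blt.BR ; 2-wide
t=2 i3+i4:and.ALU+mulh.MUL ; 2-wide
t=3 i5+i6:sub.ALU+ld.MEM ; 2-wide
t=4 i7:xor.ALU ; RAW r3
t=5 i8:st.MEM ; no-port MEM/BR
t=6 i9:bne.BR ; tail

CYCLES = 7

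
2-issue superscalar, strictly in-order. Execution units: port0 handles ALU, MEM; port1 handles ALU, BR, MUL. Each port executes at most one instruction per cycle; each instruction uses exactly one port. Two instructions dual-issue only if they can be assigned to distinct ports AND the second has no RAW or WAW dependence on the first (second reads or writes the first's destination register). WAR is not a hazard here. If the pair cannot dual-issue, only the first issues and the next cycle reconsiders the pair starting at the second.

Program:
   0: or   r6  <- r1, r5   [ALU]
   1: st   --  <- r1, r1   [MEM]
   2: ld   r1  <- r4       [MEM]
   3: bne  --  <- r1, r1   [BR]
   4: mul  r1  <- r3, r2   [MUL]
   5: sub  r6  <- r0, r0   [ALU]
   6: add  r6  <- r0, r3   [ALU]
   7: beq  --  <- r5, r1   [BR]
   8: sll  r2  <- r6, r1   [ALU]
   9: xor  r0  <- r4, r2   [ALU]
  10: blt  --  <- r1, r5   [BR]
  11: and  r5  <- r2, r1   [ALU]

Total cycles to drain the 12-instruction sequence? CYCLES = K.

#0 head=0: or;st i0,i1 2-wide
#1 head=2: ld i2 RAW r1
#2 head=3: bne i3 no-port BR/MUL
#3 head=4: mul;sub i4,i5 2-wide
#4 head=6: add;beq i6,i7 2-wide
#5 head=8: sll i8 RAW r2
#6 head=9: xor;blt i9,i10 2-wide
#7 head=11: and i11 tail

CYCLES = 8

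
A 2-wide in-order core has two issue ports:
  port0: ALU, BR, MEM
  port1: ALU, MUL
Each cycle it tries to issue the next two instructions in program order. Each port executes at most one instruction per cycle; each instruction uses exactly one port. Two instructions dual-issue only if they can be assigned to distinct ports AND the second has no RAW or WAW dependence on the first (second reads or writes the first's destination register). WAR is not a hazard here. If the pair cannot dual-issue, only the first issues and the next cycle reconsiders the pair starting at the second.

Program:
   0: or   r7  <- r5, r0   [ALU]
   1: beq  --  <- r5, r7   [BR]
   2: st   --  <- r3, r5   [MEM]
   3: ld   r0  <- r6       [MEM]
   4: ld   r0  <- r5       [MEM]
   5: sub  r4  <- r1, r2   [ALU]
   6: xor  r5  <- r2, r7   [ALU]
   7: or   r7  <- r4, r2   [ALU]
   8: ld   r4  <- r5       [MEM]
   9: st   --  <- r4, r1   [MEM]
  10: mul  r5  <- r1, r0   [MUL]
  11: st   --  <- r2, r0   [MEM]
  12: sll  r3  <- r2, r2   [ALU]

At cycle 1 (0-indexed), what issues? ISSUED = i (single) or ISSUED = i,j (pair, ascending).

ISSUED = 1

  cy0 -> i0 (or) RAW r7
  cy1 -> i1 (beq) no-port BR/MEM
  cy2 -> i2 (st) no-port MEM/MEM
  cy3 -> i3 (ld) no-port MEM/MEM
  cy4 -> i4/i5 (ld/sub) pair
  cy5 -> i6/i7 (xor/or) pair
  cy6 -> i8 (ld) no-port MEM/MEM
  cy7 -> i9/i10 (st/mul) pair
  cy8 -> i11/i12 (st/sll) pair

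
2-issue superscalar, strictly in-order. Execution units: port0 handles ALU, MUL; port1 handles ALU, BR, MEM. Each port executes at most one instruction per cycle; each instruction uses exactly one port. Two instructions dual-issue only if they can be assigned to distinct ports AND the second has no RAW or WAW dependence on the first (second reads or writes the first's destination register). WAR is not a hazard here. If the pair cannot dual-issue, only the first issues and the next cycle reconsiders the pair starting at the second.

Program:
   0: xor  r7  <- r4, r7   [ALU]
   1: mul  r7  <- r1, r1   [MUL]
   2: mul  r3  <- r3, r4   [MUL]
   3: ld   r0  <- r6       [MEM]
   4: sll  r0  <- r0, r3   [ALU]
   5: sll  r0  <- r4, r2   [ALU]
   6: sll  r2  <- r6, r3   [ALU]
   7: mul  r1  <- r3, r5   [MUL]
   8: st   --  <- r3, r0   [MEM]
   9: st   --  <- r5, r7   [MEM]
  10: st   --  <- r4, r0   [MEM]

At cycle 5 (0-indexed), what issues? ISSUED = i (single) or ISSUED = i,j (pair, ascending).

c0: i0 xor.ALU  WAW r7
c1: i1 mul.MUL  no-port MUL/MUL
c2: i2&i3 mul.MUL+ld.MEM  2-wide
c3: i4 sll.ALU  WAW r0
c4: i5&i6 sll.ALU+sll.ALU  2-wide
c5: i7&i8 mul.MUL+st.MEM  2-wide
c6: i9 st.MEM  no-port MEM/MEM
c7: i10 st.MEM  tail

ISSUED = 7,8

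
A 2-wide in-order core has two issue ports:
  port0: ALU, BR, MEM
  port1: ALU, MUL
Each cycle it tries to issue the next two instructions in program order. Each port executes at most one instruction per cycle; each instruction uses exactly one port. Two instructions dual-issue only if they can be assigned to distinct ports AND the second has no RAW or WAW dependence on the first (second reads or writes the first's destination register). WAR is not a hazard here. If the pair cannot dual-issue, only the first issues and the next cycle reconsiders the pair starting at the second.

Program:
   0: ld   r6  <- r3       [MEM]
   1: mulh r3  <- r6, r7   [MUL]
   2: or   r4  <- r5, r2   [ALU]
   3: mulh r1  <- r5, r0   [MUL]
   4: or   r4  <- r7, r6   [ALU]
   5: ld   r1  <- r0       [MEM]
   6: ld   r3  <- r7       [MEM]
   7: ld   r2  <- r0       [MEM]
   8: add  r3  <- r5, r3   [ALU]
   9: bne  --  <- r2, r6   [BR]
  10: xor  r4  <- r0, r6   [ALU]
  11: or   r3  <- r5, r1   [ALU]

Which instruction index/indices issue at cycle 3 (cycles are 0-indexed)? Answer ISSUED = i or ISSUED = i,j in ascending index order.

c0: i0 ld.MEM  RAW r6
c1: i1/i2 mulh.MUL or.ALU  dual
c2: i3/i4 mulh.MUL or.ALU  dual
c3: i5 ld.MEM  no-port MEM/MEM
c4: i6 ld.MEM  no-port MEM/MEM
c5: i7/i8 ld.MEM add.ALU  dual
c6: i9/i10 bne.BR xor.ALU  dual
c7: i11 or.ALU  tail

ISSUED = 5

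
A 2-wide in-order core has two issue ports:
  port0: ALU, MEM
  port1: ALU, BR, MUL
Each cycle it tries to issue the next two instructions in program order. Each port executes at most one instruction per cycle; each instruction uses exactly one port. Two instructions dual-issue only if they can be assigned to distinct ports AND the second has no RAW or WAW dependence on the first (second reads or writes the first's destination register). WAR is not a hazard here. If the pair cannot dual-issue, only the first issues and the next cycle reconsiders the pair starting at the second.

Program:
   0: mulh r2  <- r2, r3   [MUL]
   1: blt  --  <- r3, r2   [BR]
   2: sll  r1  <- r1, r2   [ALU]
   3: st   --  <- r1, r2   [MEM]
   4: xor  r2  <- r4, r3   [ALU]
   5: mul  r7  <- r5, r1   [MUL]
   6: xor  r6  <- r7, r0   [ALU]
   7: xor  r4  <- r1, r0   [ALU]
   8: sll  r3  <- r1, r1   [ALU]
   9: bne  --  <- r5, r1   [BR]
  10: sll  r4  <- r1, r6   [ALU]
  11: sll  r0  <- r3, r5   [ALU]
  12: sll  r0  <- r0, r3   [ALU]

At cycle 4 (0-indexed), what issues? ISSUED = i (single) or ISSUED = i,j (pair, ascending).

  cy0 -> i0 (mulh.MUL) no-port MUL/BR
  cy1 -> i1+i2 (blt.BR/sll.ALU) pair
  cy2 -> i3+i4 (st.MEM/xor.ALU) pair
  cy3 -> i5 (mul.MUL) RAW r7
  cy4 -> i6+i7 (xor.ALU/xor.ALU) pair
  cy5 -> i8+i9 (sll.ALU/bne.BR) pair
  cy6 -> i10+i11 (sll.ALU/sll.ALU) pair
  cy7 -> i12 (sll.ALU) tail

ISSUED = 6,7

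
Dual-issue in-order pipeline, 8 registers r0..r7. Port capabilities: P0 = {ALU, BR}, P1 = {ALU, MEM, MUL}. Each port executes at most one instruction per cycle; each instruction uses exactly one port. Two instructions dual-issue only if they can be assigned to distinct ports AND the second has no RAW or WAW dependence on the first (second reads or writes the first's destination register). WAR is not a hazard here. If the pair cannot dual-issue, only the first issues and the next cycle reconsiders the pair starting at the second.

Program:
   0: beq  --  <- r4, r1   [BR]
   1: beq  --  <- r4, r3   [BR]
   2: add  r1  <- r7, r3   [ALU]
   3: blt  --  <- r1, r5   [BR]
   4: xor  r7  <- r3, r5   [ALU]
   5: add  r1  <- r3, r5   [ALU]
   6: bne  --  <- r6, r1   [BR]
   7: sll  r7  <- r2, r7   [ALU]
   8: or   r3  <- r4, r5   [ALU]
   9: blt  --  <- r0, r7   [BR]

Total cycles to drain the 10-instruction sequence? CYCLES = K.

CYCLES = 6

c0: i0 beq  no-port BR/BR
c1: i1&i2 beq;add  pair
c2: i3&i4 blt;xor  pair
c3: i5 add  RAW r1
c4: i6&i7 bne;sll  pair
c5: i8&i9 or;blt  pair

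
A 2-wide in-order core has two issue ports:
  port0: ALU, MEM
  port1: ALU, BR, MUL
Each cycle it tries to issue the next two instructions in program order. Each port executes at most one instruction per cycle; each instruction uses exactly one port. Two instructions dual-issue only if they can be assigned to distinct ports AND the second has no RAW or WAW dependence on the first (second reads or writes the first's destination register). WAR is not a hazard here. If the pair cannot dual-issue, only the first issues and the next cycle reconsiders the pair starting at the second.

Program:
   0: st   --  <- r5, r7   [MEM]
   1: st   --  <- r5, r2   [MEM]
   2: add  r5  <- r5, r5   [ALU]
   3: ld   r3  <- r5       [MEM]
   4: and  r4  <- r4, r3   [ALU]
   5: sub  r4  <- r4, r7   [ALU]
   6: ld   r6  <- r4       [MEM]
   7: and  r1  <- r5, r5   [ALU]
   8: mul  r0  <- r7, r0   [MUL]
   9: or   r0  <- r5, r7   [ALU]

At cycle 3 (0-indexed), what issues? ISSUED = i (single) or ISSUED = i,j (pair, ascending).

ISSUED = 4

0. st @i0  | no-port MEM/MEM
1. st;add @i1+i2  | pair
2. ld @i3  | RAW r3
3. and @i4  | RAW+WAW r4
4. sub @i5  | RAW r4
5. ld;and @i6+i7  | pair
6. mul @i8  | WAW r0
7. or @i9  | tail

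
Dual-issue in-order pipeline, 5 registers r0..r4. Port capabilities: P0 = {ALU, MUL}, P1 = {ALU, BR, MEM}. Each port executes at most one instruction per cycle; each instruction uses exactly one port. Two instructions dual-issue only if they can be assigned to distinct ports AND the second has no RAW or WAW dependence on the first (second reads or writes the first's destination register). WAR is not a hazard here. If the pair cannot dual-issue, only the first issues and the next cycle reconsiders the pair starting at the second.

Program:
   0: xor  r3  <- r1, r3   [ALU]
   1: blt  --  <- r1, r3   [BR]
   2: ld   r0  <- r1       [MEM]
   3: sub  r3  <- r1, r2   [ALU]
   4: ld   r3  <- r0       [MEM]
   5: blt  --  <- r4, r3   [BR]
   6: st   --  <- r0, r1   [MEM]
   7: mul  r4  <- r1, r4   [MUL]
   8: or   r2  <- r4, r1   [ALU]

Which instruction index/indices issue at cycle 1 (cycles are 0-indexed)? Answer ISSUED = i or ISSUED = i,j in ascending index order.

  cy0 -> i0 (xor) RAW r3
  cy1 -> i1 (blt) no-port BR/MEM
  cy2 -> i2&i3 (ld sub) pair
  cy3 -> i4 (ld) no-port MEM/BR
  cy4 -> i5 (blt) no-port BR/MEM
  cy5 -> i6&i7 (st mul) pair
  cy6 -> i8 (or) tail

ISSUED = 1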